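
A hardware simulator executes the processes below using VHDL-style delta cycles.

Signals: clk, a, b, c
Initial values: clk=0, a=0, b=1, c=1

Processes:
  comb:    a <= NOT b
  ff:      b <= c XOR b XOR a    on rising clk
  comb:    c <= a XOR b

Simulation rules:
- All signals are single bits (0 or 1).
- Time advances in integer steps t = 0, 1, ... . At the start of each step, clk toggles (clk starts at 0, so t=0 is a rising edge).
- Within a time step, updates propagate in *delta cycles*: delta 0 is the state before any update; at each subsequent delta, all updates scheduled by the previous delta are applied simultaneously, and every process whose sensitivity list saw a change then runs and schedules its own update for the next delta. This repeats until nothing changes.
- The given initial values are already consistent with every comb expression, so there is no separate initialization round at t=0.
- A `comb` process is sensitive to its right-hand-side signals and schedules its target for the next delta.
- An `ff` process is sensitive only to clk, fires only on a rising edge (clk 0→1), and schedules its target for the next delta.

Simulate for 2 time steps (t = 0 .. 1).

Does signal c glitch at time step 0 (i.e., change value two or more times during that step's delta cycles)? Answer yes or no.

yes

t0.Δ0 c=1 a=0 b=1 clk=0
t0.Δ1 c=1 a=0 b=1 clk=1
t0.Δ2 c=1 a=0 b=0 clk=1
t0.Δ3 c=0 a=1 b=0 clk=1
t0.Δ4 c=1 a=1 b=0 clk=1
t1.Δ0 c=1 a=1 b=0 clk=1
t1.Δ1 c=1 a=1 b=0 clk=0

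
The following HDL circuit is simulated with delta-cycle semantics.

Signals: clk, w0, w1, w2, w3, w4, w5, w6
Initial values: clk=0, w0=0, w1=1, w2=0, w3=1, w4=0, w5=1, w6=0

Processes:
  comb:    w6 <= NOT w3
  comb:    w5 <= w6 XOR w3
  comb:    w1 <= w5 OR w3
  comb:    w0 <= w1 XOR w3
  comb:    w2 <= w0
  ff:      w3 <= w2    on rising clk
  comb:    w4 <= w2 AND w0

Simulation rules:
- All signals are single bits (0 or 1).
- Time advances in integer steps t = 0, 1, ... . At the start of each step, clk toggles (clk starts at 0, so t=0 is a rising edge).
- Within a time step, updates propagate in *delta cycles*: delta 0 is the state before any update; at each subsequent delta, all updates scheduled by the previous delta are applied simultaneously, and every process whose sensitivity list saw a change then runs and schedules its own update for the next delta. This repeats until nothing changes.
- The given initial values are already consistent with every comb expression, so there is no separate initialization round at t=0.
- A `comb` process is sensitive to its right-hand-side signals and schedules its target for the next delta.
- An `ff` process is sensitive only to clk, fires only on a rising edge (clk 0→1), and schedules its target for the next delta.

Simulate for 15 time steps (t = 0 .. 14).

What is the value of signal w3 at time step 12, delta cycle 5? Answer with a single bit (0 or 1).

[bits: w6,w4,w2,w0,w1,clk,w5,w3]
t=0: Δ0=00001011 Δ1=00001111 Δ2=00001110 Δ3=10011100 Δ4=10110110 Δ5=11101110 Δ6=10011110 Δ7=10111110 Δ8=11111110 | 8Δ
t=1: Δ0=11111110 Δ1=11111010 | 1Δ
t=2: Δ0=11111010 Δ1=11111110 Δ2=11111111 Δ3=01101101 Δ4=00001111 | 4Δ
t=3: Δ0=00001111 Δ1=00001011 | 1Δ
t=4: Δ0=00001011 Δ1=00001111 Δ2=00001110 Δ3=10011100 Δ4=10110110 Δ5=11101110 Δ6=10011110 Δ7=10111110 Δ8=11111110 | 8Δ
t=5: Δ0=11111110 Δ1=11111010 | 1Δ
t=6: Δ0=11111010 Δ1=11111110 Δ2=11111111 Δ3=01101101 Δ4=00001111 | 4Δ
t=7: Δ0=00001111 Δ1=00001011 | 1Δ
t=8: Δ0=00001011 Δ1=00001111 Δ2=00001110 Δ3=10011100 Δ4=10110110 Δ5=11101110 Δ6=10011110 Δ7=10111110 Δ8=11111110 | 8Δ
t=9: Δ0=11111110 Δ1=11111010 | 1Δ
t=10: Δ0=11111010 Δ1=11111110 Δ2=11111111 Δ3=01101101 Δ4=00001111 | 4Δ
t=11: Δ0=00001111 Δ1=00001011 | 1Δ
t=12: Δ0=00001011 Δ1=00001111 Δ2=00001110 Δ3=10011100 Δ4=10110110 Δ5=11101110 Δ6=10011110 Δ7=10111110 Δ8=11111110 | 8Δ
t=13: Δ0=11111110 Δ1=11111010 | 1Δ
t=14: Δ0=11111010 Δ1=11111110 Δ2=11111111 Δ3=01101101 Δ4=00001111 | 4Δ

0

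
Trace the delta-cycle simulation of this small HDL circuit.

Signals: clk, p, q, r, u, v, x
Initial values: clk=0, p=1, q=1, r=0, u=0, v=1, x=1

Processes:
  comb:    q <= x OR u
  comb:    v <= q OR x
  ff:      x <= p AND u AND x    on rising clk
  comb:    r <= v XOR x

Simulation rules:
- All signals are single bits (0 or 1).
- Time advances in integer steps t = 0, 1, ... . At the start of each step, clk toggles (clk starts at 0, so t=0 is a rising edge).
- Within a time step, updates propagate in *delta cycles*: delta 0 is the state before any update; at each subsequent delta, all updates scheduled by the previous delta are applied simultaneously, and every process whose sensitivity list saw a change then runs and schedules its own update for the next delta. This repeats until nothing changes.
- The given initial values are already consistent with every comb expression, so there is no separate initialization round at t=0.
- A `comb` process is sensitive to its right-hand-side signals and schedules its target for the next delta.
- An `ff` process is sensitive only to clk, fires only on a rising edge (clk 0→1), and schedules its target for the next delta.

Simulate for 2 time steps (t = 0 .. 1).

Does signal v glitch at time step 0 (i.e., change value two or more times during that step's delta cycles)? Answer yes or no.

t=0 Δ0: r=0 u=0 clk=0 x=1 p=1 v=1 q=1
  Δ1: clk:0→1
  Δ2: x:1→0
  Δ3: r:0→1, q:1→0
  Δ4: v:1→0
  Δ5: r:1→0
  (5Δ to stable)
t=1 Δ0: r=0 u=0 clk=1 x=0 p=1 v=0 q=0
  Δ1: clk:1→0
  (1Δ to stable)

no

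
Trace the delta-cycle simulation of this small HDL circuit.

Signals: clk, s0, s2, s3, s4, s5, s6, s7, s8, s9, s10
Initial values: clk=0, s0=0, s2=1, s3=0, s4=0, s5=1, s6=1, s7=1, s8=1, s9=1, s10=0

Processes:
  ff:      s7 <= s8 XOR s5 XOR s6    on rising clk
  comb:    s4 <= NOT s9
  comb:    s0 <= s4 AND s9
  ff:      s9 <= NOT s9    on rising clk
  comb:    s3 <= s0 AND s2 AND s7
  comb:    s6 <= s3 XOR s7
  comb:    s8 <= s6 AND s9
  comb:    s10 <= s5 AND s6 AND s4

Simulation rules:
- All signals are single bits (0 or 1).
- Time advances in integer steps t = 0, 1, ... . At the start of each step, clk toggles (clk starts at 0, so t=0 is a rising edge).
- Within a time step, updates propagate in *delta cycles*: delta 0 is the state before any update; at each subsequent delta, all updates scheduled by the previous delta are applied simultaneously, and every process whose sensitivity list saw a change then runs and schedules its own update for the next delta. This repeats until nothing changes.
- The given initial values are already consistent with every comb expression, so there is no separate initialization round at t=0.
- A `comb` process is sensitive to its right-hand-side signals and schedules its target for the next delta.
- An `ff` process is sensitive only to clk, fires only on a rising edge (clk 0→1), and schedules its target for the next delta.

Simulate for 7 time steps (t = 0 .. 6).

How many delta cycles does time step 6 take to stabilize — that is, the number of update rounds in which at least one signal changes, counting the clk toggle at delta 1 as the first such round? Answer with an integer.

4

t0.Δ0 s2=1 s6=1 s8=1 s3=0 s4=0 s0=0 s10=0 clk=0 s5=1 s7=1 s9=1
t0.Δ1 s2=1 s6=1 s8=1 s3=0 s4=0 s0=0 s10=0 clk=1 s5=1 s7=1 s9=1
t0.Δ2 s2=1 s6=1 s8=1 s3=0 s4=0 s0=0 s10=0 clk=1 s5=1 s7=1 s9=0
t0.Δ3 s2=1 s6=1 s8=0 s3=0 s4=1 s0=0 s10=0 clk=1 s5=1 s7=1 s9=0
t0.Δ4 s2=1 s6=1 s8=0 s3=0 s4=1 s0=0 s10=1 clk=1 s5=1 s7=1 s9=0
t1.Δ0 s2=1 s6=1 s8=0 s3=0 s4=1 s0=0 s10=1 clk=1 s5=1 s7=1 s9=0
t1.Δ1 s2=1 s6=1 s8=0 s3=0 s4=1 s0=0 s10=1 clk=0 s5=1 s7=1 s9=0
t2.Δ0 s2=1 s6=1 s8=0 s3=0 s4=1 s0=0 s10=1 clk=0 s5=1 s7=1 s9=0
t2.Δ1 s2=1 s6=1 s8=0 s3=0 s4=1 s0=0 s10=1 clk=1 s5=1 s7=1 s9=0
t2.Δ2 s2=1 s6=1 s8=0 s3=0 s4=1 s0=0 s10=1 clk=1 s5=1 s7=0 s9=1
t2.Δ3 s2=1 s6=0 s8=1 s3=0 s4=0 s0=1 s10=1 clk=1 s5=1 s7=0 s9=1
t2.Δ4 s2=1 s6=0 s8=0 s3=0 s4=0 s0=0 s10=0 clk=1 s5=1 s7=0 s9=1
t3.Δ0 s2=1 s6=0 s8=0 s3=0 s4=0 s0=0 s10=0 clk=1 s5=1 s7=0 s9=1
t3.Δ1 s2=1 s6=0 s8=0 s3=0 s4=0 s0=0 s10=0 clk=0 s5=1 s7=0 s9=1
t4.Δ0 s2=1 s6=0 s8=0 s3=0 s4=0 s0=0 s10=0 clk=0 s5=1 s7=0 s9=1
t4.Δ1 s2=1 s6=0 s8=0 s3=0 s4=0 s0=0 s10=0 clk=1 s5=1 s7=0 s9=1
t4.Δ2 s2=1 s6=0 s8=0 s3=0 s4=0 s0=0 s10=0 clk=1 s5=1 s7=1 s9=0
t4.Δ3 s2=1 s6=1 s8=0 s3=0 s4=1 s0=0 s10=0 clk=1 s5=1 s7=1 s9=0
t4.Δ4 s2=1 s6=1 s8=0 s3=0 s4=1 s0=0 s10=1 clk=1 s5=1 s7=1 s9=0
t5.Δ0 s2=1 s6=1 s8=0 s3=0 s4=1 s0=0 s10=1 clk=1 s5=1 s7=1 s9=0
t5.Δ1 s2=1 s6=1 s8=0 s3=0 s4=1 s0=0 s10=1 clk=0 s5=1 s7=1 s9=0
t6.Δ0 s2=1 s6=1 s8=0 s3=0 s4=1 s0=0 s10=1 clk=0 s5=1 s7=1 s9=0
t6.Δ1 s2=1 s6=1 s8=0 s3=0 s4=1 s0=0 s10=1 clk=1 s5=1 s7=1 s9=0
t6.Δ2 s2=1 s6=1 s8=0 s3=0 s4=1 s0=0 s10=1 clk=1 s5=1 s7=0 s9=1
t6.Δ3 s2=1 s6=0 s8=1 s3=0 s4=0 s0=1 s10=1 clk=1 s5=1 s7=0 s9=1
t6.Δ4 s2=1 s6=0 s8=0 s3=0 s4=0 s0=0 s10=0 clk=1 s5=1 s7=0 s9=1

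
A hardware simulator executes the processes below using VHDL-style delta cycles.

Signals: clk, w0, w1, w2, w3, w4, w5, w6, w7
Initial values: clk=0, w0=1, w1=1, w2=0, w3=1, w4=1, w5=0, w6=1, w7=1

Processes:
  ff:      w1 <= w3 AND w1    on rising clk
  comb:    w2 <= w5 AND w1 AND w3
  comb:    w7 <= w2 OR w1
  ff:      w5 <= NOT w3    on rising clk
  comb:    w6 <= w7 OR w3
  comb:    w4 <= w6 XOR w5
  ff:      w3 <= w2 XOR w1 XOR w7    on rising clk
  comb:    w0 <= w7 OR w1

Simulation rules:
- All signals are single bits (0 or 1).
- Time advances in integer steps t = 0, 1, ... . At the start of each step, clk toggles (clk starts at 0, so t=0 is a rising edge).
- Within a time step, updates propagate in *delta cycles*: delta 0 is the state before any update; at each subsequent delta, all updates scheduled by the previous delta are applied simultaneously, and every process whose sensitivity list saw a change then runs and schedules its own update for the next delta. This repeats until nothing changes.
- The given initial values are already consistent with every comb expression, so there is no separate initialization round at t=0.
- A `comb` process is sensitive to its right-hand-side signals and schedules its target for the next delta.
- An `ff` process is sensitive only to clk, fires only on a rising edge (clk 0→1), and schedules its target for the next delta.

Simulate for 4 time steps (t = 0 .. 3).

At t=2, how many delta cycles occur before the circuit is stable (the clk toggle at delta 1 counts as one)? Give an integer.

t0.Δ0 clk=0 w6=1 w0=1 w2=0 w3=1 w5=0 w1=1 w4=1 w7=1
t0.Δ1 clk=1 w6=1 w0=1 w2=0 w3=1 w5=0 w1=1 w4=1 w7=1
t0.Δ2 clk=1 w6=1 w0=1 w2=0 w3=0 w5=0 w1=1 w4=1 w7=1
t1.Δ0 clk=1 w6=1 w0=1 w2=0 w3=0 w5=0 w1=1 w4=1 w7=1
t1.Δ1 clk=0 w6=1 w0=1 w2=0 w3=0 w5=0 w1=1 w4=1 w7=1
t2.Δ0 clk=0 w6=1 w0=1 w2=0 w3=0 w5=0 w1=1 w4=1 w7=1
t2.Δ1 clk=1 w6=1 w0=1 w2=0 w3=0 w5=0 w1=1 w4=1 w7=1
t2.Δ2 clk=1 w6=1 w0=1 w2=0 w3=0 w5=1 w1=0 w4=1 w7=1
t2.Δ3 clk=1 w6=1 w0=1 w2=0 w3=0 w5=1 w1=0 w4=0 w7=0
t2.Δ4 clk=1 w6=0 w0=0 w2=0 w3=0 w5=1 w1=0 w4=0 w7=0
t2.Δ5 clk=1 w6=0 w0=0 w2=0 w3=0 w5=1 w1=0 w4=1 w7=0
t3.Δ0 clk=1 w6=0 w0=0 w2=0 w3=0 w5=1 w1=0 w4=1 w7=0
t3.Δ1 clk=0 w6=0 w0=0 w2=0 w3=0 w5=1 w1=0 w4=1 w7=0

5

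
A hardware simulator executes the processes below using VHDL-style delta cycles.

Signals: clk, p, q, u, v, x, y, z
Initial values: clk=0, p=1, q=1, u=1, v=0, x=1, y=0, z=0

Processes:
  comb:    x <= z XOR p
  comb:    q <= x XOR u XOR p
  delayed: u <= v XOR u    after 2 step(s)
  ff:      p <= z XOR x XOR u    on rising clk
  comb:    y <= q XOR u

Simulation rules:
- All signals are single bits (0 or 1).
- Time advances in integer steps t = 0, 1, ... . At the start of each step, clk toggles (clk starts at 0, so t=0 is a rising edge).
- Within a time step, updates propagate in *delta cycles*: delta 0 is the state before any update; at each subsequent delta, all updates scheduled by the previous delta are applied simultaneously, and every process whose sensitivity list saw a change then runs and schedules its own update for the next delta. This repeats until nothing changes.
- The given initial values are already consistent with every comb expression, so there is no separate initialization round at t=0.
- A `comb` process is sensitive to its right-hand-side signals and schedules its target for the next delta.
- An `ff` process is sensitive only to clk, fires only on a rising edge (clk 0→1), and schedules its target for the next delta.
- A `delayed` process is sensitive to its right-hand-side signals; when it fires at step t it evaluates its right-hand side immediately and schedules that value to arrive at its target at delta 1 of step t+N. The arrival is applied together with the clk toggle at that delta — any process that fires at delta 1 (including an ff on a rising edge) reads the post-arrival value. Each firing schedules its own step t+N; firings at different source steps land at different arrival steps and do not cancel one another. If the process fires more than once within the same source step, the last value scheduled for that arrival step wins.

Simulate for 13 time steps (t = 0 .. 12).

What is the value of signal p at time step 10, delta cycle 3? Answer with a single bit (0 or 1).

1

[bits: q,u,x,z,clk,y,v,p]
t=0: Δ0=11100001 Δ1=11101001 Δ2=11101000 Δ3=01001000 Δ4=11001100 Δ5=11001000 | 5Δ
t=1: Δ0=11001000 Δ1=11000000 | 1Δ
t=2: Δ0=11000000 Δ1=11001000 Δ2=11001001 Δ3=01101001 Δ4=11101101 Δ5=11101001 | 5Δ
t=3: Δ0=11101001 Δ1=11100001 | 1Δ
t=4: Δ0=11100001 Δ1=11101001 Δ2=11101000 Δ3=01001000 Δ4=11001100 Δ5=11001000 | 5Δ
t=5: Δ0=11001000 Δ1=11000000 | 1Δ
t=6: Δ0=11000000 Δ1=11001000 Δ2=11001001 Δ3=01101001 Δ4=11101101 Δ5=11101001 | 5Δ
t=7: Δ0=11101001 Δ1=11100001 | 1Δ
t=8: Δ0=11100001 Δ1=11101001 Δ2=11101000 Δ3=01001000 Δ4=11001100 Δ5=11001000 | 5Δ
t=9: Δ0=11001000 Δ1=11000000 | 1Δ
t=10: Δ0=11000000 Δ1=11001000 Δ2=11001001 Δ3=01101001 Δ4=11101101 Δ5=11101001 | 5Δ
t=11: Δ0=11101001 Δ1=11100001 | 1Δ
t=12: Δ0=11100001 Δ1=11101001 Δ2=11101000 Δ3=01001000 Δ4=11001100 Δ5=11001000 | 5Δ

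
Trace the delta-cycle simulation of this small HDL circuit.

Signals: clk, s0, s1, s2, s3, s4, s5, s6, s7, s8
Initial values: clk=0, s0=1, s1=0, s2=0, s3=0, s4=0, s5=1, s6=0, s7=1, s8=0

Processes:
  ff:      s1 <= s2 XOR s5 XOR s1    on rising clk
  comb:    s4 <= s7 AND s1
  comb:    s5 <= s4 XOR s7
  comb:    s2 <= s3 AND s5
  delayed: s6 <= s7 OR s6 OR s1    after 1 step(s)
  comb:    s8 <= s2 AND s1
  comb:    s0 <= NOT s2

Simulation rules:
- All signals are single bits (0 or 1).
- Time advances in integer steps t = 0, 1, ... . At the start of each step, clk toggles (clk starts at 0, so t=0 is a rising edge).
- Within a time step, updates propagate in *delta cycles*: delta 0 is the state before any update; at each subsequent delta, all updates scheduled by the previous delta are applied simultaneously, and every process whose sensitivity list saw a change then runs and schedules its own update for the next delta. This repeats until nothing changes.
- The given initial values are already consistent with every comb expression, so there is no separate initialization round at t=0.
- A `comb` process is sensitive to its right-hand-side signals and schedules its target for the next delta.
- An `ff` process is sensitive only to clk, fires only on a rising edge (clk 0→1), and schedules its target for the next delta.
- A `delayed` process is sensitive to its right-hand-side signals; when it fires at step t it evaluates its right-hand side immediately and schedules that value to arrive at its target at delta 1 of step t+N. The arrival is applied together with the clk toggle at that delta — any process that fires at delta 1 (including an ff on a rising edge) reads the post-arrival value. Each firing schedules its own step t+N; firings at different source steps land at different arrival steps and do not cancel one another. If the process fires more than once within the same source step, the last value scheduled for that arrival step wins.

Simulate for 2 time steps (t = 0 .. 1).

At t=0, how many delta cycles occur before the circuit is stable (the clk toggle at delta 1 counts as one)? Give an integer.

4

[bits: s8,s4,clk,s2,s6,s3,s1,s7,s5,s0]
t=0: Δ0=0000000111 Δ1=0010000111 Δ2=0010001111 Δ3=0110001111 Δ4=0110001101 | 4Δ
t=1: Δ0=0110001101 Δ1=0100101101 | 1Δ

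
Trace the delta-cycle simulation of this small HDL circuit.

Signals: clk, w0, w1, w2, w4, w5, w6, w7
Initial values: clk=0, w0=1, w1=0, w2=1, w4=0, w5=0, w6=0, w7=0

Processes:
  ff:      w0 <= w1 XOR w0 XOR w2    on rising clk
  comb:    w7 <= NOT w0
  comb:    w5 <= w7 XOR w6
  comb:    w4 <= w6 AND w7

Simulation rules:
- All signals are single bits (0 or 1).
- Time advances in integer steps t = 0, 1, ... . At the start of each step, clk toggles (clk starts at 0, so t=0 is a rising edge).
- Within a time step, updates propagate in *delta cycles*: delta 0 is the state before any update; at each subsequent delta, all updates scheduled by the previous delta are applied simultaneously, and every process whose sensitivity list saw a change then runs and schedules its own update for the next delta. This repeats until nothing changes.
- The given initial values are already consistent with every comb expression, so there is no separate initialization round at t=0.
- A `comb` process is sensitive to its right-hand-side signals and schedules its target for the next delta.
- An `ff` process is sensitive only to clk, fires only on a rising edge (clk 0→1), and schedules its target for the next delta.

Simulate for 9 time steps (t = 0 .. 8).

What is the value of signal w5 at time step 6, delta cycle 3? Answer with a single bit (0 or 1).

1

t0.Δ0 w7=0 w2=1 clk=0 w0=1 w5=0 w1=0 w6=0 w4=0
t0.Δ1 w7=0 w2=1 clk=1 w0=1 w5=0 w1=0 w6=0 w4=0
t0.Δ2 w7=0 w2=1 clk=1 w0=0 w5=0 w1=0 w6=0 w4=0
t0.Δ3 w7=1 w2=1 clk=1 w0=0 w5=0 w1=0 w6=0 w4=0
t0.Δ4 w7=1 w2=1 clk=1 w0=0 w5=1 w1=0 w6=0 w4=0
t1.Δ0 w7=1 w2=1 clk=1 w0=0 w5=1 w1=0 w6=0 w4=0
t1.Δ1 w7=1 w2=1 clk=0 w0=0 w5=1 w1=0 w6=0 w4=0
t2.Δ0 w7=1 w2=1 clk=0 w0=0 w5=1 w1=0 w6=0 w4=0
t2.Δ1 w7=1 w2=1 clk=1 w0=0 w5=1 w1=0 w6=0 w4=0
t2.Δ2 w7=1 w2=1 clk=1 w0=1 w5=1 w1=0 w6=0 w4=0
t2.Δ3 w7=0 w2=1 clk=1 w0=1 w5=1 w1=0 w6=0 w4=0
t2.Δ4 w7=0 w2=1 clk=1 w0=1 w5=0 w1=0 w6=0 w4=0
t3.Δ0 w7=0 w2=1 clk=1 w0=1 w5=0 w1=0 w6=0 w4=0
t3.Δ1 w7=0 w2=1 clk=0 w0=1 w5=0 w1=0 w6=0 w4=0
t4.Δ0 w7=0 w2=1 clk=0 w0=1 w5=0 w1=0 w6=0 w4=0
t4.Δ1 w7=0 w2=1 clk=1 w0=1 w5=0 w1=0 w6=0 w4=0
t4.Δ2 w7=0 w2=1 clk=1 w0=0 w5=0 w1=0 w6=0 w4=0
t4.Δ3 w7=1 w2=1 clk=1 w0=0 w5=0 w1=0 w6=0 w4=0
t4.Δ4 w7=1 w2=1 clk=1 w0=0 w5=1 w1=0 w6=0 w4=0
t5.Δ0 w7=1 w2=1 clk=1 w0=0 w5=1 w1=0 w6=0 w4=0
t5.Δ1 w7=1 w2=1 clk=0 w0=0 w5=1 w1=0 w6=0 w4=0
t6.Δ0 w7=1 w2=1 clk=0 w0=0 w5=1 w1=0 w6=0 w4=0
t6.Δ1 w7=1 w2=1 clk=1 w0=0 w5=1 w1=0 w6=0 w4=0
t6.Δ2 w7=1 w2=1 clk=1 w0=1 w5=1 w1=0 w6=0 w4=0
t6.Δ3 w7=0 w2=1 clk=1 w0=1 w5=1 w1=0 w6=0 w4=0
t6.Δ4 w7=0 w2=1 clk=1 w0=1 w5=0 w1=0 w6=0 w4=0
t7.Δ0 w7=0 w2=1 clk=1 w0=1 w5=0 w1=0 w6=0 w4=0
t7.Δ1 w7=0 w2=1 clk=0 w0=1 w5=0 w1=0 w6=0 w4=0
t8.Δ0 w7=0 w2=1 clk=0 w0=1 w5=0 w1=0 w6=0 w4=0
t8.Δ1 w7=0 w2=1 clk=1 w0=1 w5=0 w1=0 w6=0 w4=0
t8.Δ2 w7=0 w2=1 clk=1 w0=0 w5=0 w1=0 w6=0 w4=0
t8.Δ3 w7=1 w2=1 clk=1 w0=0 w5=0 w1=0 w6=0 w4=0
t8.Δ4 w7=1 w2=1 clk=1 w0=0 w5=1 w1=0 w6=0 w4=0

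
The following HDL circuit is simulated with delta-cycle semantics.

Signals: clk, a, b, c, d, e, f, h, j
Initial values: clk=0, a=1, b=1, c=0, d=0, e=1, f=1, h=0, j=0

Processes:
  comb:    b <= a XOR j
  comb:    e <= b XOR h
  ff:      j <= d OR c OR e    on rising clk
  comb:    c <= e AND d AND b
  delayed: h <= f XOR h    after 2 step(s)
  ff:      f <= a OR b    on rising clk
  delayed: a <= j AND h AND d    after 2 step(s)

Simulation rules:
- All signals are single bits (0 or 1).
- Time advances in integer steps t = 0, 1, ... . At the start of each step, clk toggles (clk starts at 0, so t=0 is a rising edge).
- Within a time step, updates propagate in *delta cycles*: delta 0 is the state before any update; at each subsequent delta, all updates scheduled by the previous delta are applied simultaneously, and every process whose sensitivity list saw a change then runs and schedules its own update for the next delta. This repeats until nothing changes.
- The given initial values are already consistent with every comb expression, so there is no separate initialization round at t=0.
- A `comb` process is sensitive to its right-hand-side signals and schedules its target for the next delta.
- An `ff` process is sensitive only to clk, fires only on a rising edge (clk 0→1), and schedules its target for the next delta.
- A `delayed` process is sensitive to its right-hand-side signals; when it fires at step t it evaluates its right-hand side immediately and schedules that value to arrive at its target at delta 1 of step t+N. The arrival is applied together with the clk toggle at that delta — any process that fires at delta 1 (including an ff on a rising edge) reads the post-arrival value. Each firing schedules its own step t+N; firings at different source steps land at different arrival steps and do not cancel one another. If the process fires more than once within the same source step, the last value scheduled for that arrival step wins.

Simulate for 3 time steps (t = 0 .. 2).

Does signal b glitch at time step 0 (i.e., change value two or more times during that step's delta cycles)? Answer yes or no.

no

t=0 Δ0: d=0 j=0 b=1 c=0 e=1 clk=0 h=0 f=1 a=1
  Δ1: clk:0→1
  Δ2: j:0→1
  Δ3: b:1→0
  Δ4: e:1→0
  (4Δ to stable)
t=1 Δ0: d=0 j=1 b=0 c=0 e=0 clk=1 h=0 f=1 a=1
  Δ1: clk:1→0
  (1Δ to stable)
t=2 Δ0: d=0 j=1 b=0 c=0 e=0 clk=0 h=0 f=1 a=1
  Δ1: clk:0→1, a:1→0
  Δ2: j:1→0, b:0→1, f:1→0
  Δ3: b:1→0, e:0→1
  Δ4: e:1→0
  (4Δ to stable)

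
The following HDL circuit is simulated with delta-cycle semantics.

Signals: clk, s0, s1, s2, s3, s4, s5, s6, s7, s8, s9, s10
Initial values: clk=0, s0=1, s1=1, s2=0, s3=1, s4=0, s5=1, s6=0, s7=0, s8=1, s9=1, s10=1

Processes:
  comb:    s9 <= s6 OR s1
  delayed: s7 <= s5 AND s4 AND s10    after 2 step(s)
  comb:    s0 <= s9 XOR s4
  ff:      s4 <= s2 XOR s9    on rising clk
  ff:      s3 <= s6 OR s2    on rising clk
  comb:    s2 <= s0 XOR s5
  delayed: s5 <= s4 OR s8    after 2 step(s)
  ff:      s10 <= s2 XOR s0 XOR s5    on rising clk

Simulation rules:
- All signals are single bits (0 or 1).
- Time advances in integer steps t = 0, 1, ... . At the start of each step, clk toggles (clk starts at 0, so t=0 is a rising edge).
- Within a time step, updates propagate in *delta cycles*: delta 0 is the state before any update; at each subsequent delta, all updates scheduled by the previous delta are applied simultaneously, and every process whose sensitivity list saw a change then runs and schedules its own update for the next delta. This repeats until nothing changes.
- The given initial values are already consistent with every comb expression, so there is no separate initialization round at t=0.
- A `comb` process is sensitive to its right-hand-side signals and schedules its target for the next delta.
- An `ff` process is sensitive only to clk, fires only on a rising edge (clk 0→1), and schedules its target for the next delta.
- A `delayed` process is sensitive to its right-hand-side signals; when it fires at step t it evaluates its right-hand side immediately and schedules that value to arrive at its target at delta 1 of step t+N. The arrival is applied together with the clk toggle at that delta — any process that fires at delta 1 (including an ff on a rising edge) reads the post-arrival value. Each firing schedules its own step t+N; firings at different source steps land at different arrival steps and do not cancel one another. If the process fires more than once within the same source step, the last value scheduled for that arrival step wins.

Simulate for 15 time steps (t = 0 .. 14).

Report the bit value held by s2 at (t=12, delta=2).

0

t0.Δ0 s5=1 s10=1 s4=0 s7=0 s6=0 s8=1 s3=1 s2=0 clk=0 s9=1 s0=1 s1=1
t0.Δ1 s5=1 s10=1 s4=0 s7=0 s6=0 s8=1 s3=1 s2=0 clk=1 s9=1 s0=1 s1=1
t0.Δ2 s5=1 s10=0 s4=1 s7=0 s6=0 s8=1 s3=0 s2=0 clk=1 s9=1 s0=1 s1=1
t0.Δ3 s5=1 s10=0 s4=1 s7=0 s6=0 s8=1 s3=0 s2=0 clk=1 s9=1 s0=0 s1=1
t0.Δ4 s5=1 s10=0 s4=1 s7=0 s6=0 s8=1 s3=0 s2=1 clk=1 s9=1 s0=0 s1=1
t1.Δ0 s5=1 s10=0 s4=1 s7=0 s6=0 s8=1 s3=0 s2=1 clk=1 s9=1 s0=0 s1=1
t1.Δ1 s5=1 s10=0 s4=1 s7=0 s6=0 s8=1 s3=0 s2=1 clk=0 s9=1 s0=0 s1=1
t2.Δ0 s5=1 s10=0 s4=1 s7=0 s6=0 s8=1 s3=0 s2=1 clk=0 s9=1 s0=0 s1=1
t2.Δ1 s5=1 s10=0 s4=1 s7=0 s6=0 s8=1 s3=0 s2=1 clk=1 s9=1 s0=0 s1=1
t2.Δ2 s5=1 s10=0 s4=0 s7=0 s6=0 s8=1 s3=1 s2=1 clk=1 s9=1 s0=0 s1=1
t2.Δ3 s5=1 s10=0 s4=0 s7=0 s6=0 s8=1 s3=1 s2=1 clk=1 s9=1 s0=1 s1=1
t2.Δ4 s5=1 s10=0 s4=0 s7=0 s6=0 s8=1 s3=1 s2=0 clk=1 s9=1 s0=1 s1=1
t3.Δ0 s5=1 s10=0 s4=0 s7=0 s6=0 s8=1 s3=1 s2=0 clk=1 s9=1 s0=1 s1=1
t3.Δ1 s5=1 s10=0 s4=0 s7=0 s6=0 s8=1 s3=1 s2=0 clk=0 s9=1 s0=1 s1=1
t4.Δ0 s5=1 s10=0 s4=0 s7=0 s6=0 s8=1 s3=1 s2=0 clk=0 s9=1 s0=1 s1=1
t4.Δ1 s5=1 s10=0 s4=0 s7=0 s6=0 s8=1 s3=1 s2=0 clk=1 s9=1 s0=1 s1=1
t4.Δ2 s5=1 s10=0 s4=1 s7=0 s6=0 s8=1 s3=0 s2=0 clk=1 s9=1 s0=1 s1=1
t4.Δ3 s5=1 s10=0 s4=1 s7=0 s6=0 s8=1 s3=0 s2=0 clk=1 s9=1 s0=0 s1=1
t4.Δ4 s5=1 s10=0 s4=1 s7=0 s6=0 s8=1 s3=0 s2=1 clk=1 s9=1 s0=0 s1=1
t5.Δ0 s5=1 s10=0 s4=1 s7=0 s6=0 s8=1 s3=0 s2=1 clk=1 s9=1 s0=0 s1=1
t5.Δ1 s5=1 s10=0 s4=1 s7=0 s6=0 s8=1 s3=0 s2=1 clk=0 s9=1 s0=0 s1=1
t6.Δ0 s5=1 s10=0 s4=1 s7=0 s6=0 s8=1 s3=0 s2=1 clk=0 s9=1 s0=0 s1=1
t6.Δ1 s5=1 s10=0 s4=1 s7=0 s6=0 s8=1 s3=0 s2=1 clk=1 s9=1 s0=0 s1=1
t6.Δ2 s5=1 s10=0 s4=0 s7=0 s6=0 s8=1 s3=1 s2=1 clk=1 s9=1 s0=0 s1=1
t6.Δ3 s5=1 s10=0 s4=0 s7=0 s6=0 s8=1 s3=1 s2=1 clk=1 s9=1 s0=1 s1=1
t6.Δ4 s5=1 s10=0 s4=0 s7=0 s6=0 s8=1 s3=1 s2=0 clk=1 s9=1 s0=1 s1=1
t7.Δ0 s5=1 s10=0 s4=0 s7=0 s6=0 s8=1 s3=1 s2=0 clk=1 s9=1 s0=1 s1=1
t7.Δ1 s5=1 s10=0 s4=0 s7=0 s6=0 s8=1 s3=1 s2=0 clk=0 s9=1 s0=1 s1=1
t8.Δ0 s5=1 s10=0 s4=0 s7=0 s6=0 s8=1 s3=1 s2=0 clk=0 s9=1 s0=1 s1=1
t8.Δ1 s5=1 s10=0 s4=0 s7=0 s6=0 s8=1 s3=1 s2=0 clk=1 s9=1 s0=1 s1=1
t8.Δ2 s5=1 s10=0 s4=1 s7=0 s6=0 s8=1 s3=0 s2=0 clk=1 s9=1 s0=1 s1=1
t8.Δ3 s5=1 s10=0 s4=1 s7=0 s6=0 s8=1 s3=0 s2=0 clk=1 s9=1 s0=0 s1=1
t8.Δ4 s5=1 s10=0 s4=1 s7=0 s6=0 s8=1 s3=0 s2=1 clk=1 s9=1 s0=0 s1=1
t9.Δ0 s5=1 s10=0 s4=1 s7=0 s6=0 s8=1 s3=0 s2=1 clk=1 s9=1 s0=0 s1=1
t9.Δ1 s5=1 s10=0 s4=1 s7=0 s6=0 s8=1 s3=0 s2=1 clk=0 s9=1 s0=0 s1=1
t10.Δ0 s5=1 s10=0 s4=1 s7=0 s6=0 s8=1 s3=0 s2=1 clk=0 s9=1 s0=0 s1=1
t10.Δ1 s5=1 s10=0 s4=1 s7=0 s6=0 s8=1 s3=0 s2=1 clk=1 s9=1 s0=0 s1=1
t10.Δ2 s5=1 s10=0 s4=0 s7=0 s6=0 s8=1 s3=1 s2=1 clk=1 s9=1 s0=0 s1=1
t10.Δ3 s5=1 s10=0 s4=0 s7=0 s6=0 s8=1 s3=1 s2=1 clk=1 s9=1 s0=1 s1=1
t10.Δ4 s5=1 s10=0 s4=0 s7=0 s6=0 s8=1 s3=1 s2=0 clk=1 s9=1 s0=1 s1=1
t11.Δ0 s5=1 s10=0 s4=0 s7=0 s6=0 s8=1 s3=1 s2=0 clk=1 s9=1 s0=1 s1=1
t11.Δ1 s5=1 s10=0 s4=0 s7=0 s6=0 s8=1 s3=1 s2=0 clk=0 s9=1 s0=1 s1=1
t12.Δ0 s5=1 s10=0 s4=0 s7=0 s6=0 s8=1 s3=1 s2=0 clk=0 s9=1 s0=1 s1=1
t12.Δ1 s5=1 s10=0 s4=0 s7=0 s6=0 s8=1 s3=1 s2=0 clk=1 s9=1 s0=1 s1=1
t12.Δ2 s5=1 s10=0 s4=1 s7=0 s6=0 s8=1 s3=0 s2=0 clk=1 s9=1 s0=1 s1=1
t12.Δ3 s5=1 s10=0 s4=1 s7=0 s6=0 s8=1 s3=0 s2=0 clk=1 s9=1 s0=0 s1=1
t12.Δ4 s5=1 s10=0 s4=1 s7=0 s6=0 s8=1 s3=0 s2=1 clk=1 s9=1 s0=0 s1=1
t13.Δ0 s5=1 s10=0 s4=1 s7=0 s6=0 s8=1 s3=0 s2=1 clk=1 s9=1 s0=0 s1=1
t13.Δ1 s5=1 s10=0 s4=1 s7=0 s6=0 s8=1 s3=0 s2=1 clk=0 s9=1 s0=0 s1=1
t14.Δ0 s5=1 s10=0 s4=1 s7=0 s6=0 s8=1 s3=0 s2=1 clk=0 s9=1 s0=0 s1=1
t14.Δ1 s5=1 s10=0 s4=1 s7=0 s6=0 s8=1 s3=0 s2=1 clk=1 s9=1 s0=0 s1=1
t14.Δ2 s5=1 s10=0 s4=0 s7=0 s6=0 s8=1 s3=1 s2=1 clk=1 s9=1 s0=0 s1=1
t14.Δ3 s5=1 s10=0 s4=0 s7=0 s6=0 s8=1 s3=1 s2=1 clk=1 s9=1 s0=1 s1=1
t14.Δ4 s5=1 s10=0 s4=0 s7=0 s6=0 s8=1 s3=1 s2=0 clk=1 s9=1 s0=1 s1=1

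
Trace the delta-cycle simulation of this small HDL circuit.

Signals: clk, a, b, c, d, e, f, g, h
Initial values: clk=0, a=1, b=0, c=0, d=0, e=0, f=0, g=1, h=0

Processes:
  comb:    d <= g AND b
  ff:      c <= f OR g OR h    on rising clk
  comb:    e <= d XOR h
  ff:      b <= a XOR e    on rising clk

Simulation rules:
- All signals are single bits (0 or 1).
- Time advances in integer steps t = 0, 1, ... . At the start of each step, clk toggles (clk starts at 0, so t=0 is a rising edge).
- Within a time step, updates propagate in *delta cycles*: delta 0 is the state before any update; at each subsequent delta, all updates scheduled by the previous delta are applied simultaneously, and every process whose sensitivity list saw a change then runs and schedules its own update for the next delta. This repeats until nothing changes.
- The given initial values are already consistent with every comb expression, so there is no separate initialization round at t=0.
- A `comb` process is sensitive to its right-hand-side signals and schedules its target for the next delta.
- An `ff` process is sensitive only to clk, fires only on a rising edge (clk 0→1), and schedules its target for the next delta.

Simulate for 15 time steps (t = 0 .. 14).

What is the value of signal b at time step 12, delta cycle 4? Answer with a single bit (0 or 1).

t=0 Δ0: e=0 d=0 a=1 g=1 f=0 h=0 clk=0 b=0 c=0
  Δ1: clk:0→1
  Δ2: b:0→1, c:0→1
  Δ3: d:0→1
  Δ4: e:0→1
  (4Δ to stable)
t=1 Δ0: e=1 d=1 a=1 g=1 f=0 h=0 clk=1 b=1 c=1
  Δ1: clk:1→0
  (1Δ to stable)
t=2 Δ0: e=1 d=1 a=1 g=1 f=0 h=0 clk=0 b=1 c=1
  Δ1: clk:0→1
  Δ2: b:1→0
  Δ3: d:1→0
  Δ4: e:1→0
  (4Δ to stable)
t=3 Δ0: e=0 d=0 a=1 g=1 f=0 h=0 clk=1 b=0 c=1
  Δ1: clk:1→0
  (1Δ to stable)
t=4 Δ0: e=0 d=0 a=1 g=1 f=0 h=0 clk=0 b=0 c=1
  Δ1: clk:0→1
  Δ2: b:0→1
  Δ3: d:0→1
  Δ4: e:0→1
  (4Δ to stable)
t=5 Δ0: e=1 d=1 a=1 g=1 f=0 h=0 clk=1 b=1 c=1
  Δ1: clk:1→0
  (1Δ to stable)
t=6 Δ0: e=1 d=1 a=1 g=1 f=0 h=0 clk=0 b=1 c=1
  Δ1: clk:0→1
  Δ2: b:1→0
  Δ3: d:1→0
  Δ4: e:1→0
  (4Δ to stable)
t=7 Δ0: e=0 d=0 a=1 g=1 f=0 h=0 clk=1 b=0 c=1
  Δ1: clk:1→0
  (1Δ to stable)
t=8 Δ0: e=0 d=0 a=1 g=1 f=0 h=0 clk=0 b=0 c=1
  Δ1: clk:0→1
  Δ2: b:0→1
  Δ3: d:0→1
  Δ4: e:0→1
  (4Δ to stable)
t=9 Δ0: e=1 d=1 a=1 g=1 f=0 h=0 clk=1 b=1 c=1
  Δ1: clk:1→0
  (1Δ to stable)
t=10 Δ0: e=1 d=1 a=1 g=1 f=0 h=0 clk=0 b=1 c=1
  Δ1: clk:0→1
  Δ2: b:1→0
  Δ3: d:1→0
  Δ4: e:1→0
  (4Δ to stable)
t=11 Δ0: e=0 d=0 a=1 g=1 f=0 h=0 clk=1 b=0 c=1
  Δ1: clk:1→0
  (1Δ to stable)
t=12 Δ0: e=0 d=0 a=1 g=1 f=0 h=0 clk=0 b=0 c=1
  Δ1: clk:0→1
  Δ2: b:0→1
  Δ3: d:0→1
  Δ4: e:0→1
  (4Δ to stable)
t=13 Δ0: e=1 d=1 a=1 g=1 f=0 h=0 clk=1 b=1 c=1
  Δ1: clk:1→0
  (1Δ to stable)
t=14 Δ0: e=1 d=1 a=1 g=1 f=0 h=0 clk=0 b=1 c=1
  Δ1: clk:0→1
  Δ2: b:1→0
  Δ3: d:1→0
  Δ4: e:1→0
  (4Δ to stable)

1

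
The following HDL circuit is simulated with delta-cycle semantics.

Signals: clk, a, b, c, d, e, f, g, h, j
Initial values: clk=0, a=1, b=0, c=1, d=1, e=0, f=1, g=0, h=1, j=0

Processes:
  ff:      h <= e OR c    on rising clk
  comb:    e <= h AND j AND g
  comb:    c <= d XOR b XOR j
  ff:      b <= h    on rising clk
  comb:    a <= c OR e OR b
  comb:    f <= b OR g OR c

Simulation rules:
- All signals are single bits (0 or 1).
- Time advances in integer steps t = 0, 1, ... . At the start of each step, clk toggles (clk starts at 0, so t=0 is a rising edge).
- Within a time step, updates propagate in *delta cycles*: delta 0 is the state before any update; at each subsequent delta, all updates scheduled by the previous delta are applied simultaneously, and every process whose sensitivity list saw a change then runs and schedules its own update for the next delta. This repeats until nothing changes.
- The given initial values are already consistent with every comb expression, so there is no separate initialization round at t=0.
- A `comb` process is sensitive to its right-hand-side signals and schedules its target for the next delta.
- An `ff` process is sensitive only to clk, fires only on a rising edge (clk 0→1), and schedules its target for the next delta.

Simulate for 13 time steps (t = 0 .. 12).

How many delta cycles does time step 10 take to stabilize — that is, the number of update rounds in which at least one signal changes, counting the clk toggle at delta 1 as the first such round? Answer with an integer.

2

[bits: h,b,e,c,d,clk,j,a,f,g]
t=0: Δ0=1001100110 Δ1=1001110110 Δ2=1101110110 Δ3=1100110110 | 3Δ
t=1: Δ0=1100110110 Δ1=1100100110 | 1Δ
t=2: Δ0=1100100110 Δ1=1100110110 Δ2=0100110110 | 2Δ
t=3: Δ0=0100110110 Δ1=0100100110 | 1Δ
t=4: Δ0=0100100110 Δ1=0100110110 Δ2=0000110110 Δ3=0001110000 Δ4=0001110110 | 4Δ
t=5: Δ0=0001110110 Δ1=0001100110 | 1Δ
t=6: Δ0=0001100110 Δ1=0001110110 Δ2=1001110110 | 2Δ
t=7: Δ0=1001110110 Δ1=1001100110 | 1Δ
t=8: Δ0=1001100110 Δ1=1001110110 Δ2=1101110110 Δ3=1100110110 | 3Δ
t=9: Δ0=1100110110 Δ1=1100100110 | 1Δ
t=10: Δ0=1100100110 Δ1=1100110110 Δ2=0100110110 | 2Δ
t=11: Δ0=0100110110 Δ1=0100100110 | 1Δ
t=12: Δ0=0100100110 Δ1=0100110110 Δ2=0000110110 Δ3=0001110000 Δ4=0001110110 | 4Δ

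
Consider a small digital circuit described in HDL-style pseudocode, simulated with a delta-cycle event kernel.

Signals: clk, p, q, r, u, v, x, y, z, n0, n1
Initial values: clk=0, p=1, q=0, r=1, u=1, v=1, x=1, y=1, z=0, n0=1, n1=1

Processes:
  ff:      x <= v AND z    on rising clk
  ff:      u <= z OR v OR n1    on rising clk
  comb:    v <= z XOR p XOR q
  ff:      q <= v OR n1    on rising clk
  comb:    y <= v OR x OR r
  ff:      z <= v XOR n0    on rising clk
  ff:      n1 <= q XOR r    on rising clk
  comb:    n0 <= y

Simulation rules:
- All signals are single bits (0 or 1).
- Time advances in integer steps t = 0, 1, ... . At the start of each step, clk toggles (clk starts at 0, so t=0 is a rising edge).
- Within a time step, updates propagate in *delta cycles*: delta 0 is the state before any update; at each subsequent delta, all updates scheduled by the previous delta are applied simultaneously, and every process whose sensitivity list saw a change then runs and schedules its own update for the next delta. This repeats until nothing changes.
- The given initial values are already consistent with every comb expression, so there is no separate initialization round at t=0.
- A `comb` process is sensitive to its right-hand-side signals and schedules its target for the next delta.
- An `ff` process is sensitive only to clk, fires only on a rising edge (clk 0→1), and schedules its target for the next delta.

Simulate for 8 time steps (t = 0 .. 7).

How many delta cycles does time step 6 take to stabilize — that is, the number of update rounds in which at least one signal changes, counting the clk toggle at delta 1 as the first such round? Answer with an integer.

[bits: n1,x,u,p,n0,r,q,clk,v,z,y]
t=0: Δ0=11111100101 Δ1=11111101101 Δ2=10111111101 Δ3=10111111001 | 3Δ
t=1: Δ0=10111111001 Δ1=10111110001 | 1Δ
t=2: Δ0=10111110001 Δ1=10111111001 Δ2=00111111011 Δ3=00111111111 | 3Δ
t=3: Δ0=00111111111 Δ1=00111110111 | 1Δ
t=4: Δ0=00111110111 Δ1=00111111111 Δ2=01111111101 Δ3=01111111001 | 3Δ
t=5: Δ0=01111111001 Δ1=01111110001 | 1Δ
t=6: Δ0=01111110001 Δ1=01111111001 Δ2=00011101011 | 2Δ
t=7: Δ0=00011101011 Δ1=00011100011 | 1Δ

2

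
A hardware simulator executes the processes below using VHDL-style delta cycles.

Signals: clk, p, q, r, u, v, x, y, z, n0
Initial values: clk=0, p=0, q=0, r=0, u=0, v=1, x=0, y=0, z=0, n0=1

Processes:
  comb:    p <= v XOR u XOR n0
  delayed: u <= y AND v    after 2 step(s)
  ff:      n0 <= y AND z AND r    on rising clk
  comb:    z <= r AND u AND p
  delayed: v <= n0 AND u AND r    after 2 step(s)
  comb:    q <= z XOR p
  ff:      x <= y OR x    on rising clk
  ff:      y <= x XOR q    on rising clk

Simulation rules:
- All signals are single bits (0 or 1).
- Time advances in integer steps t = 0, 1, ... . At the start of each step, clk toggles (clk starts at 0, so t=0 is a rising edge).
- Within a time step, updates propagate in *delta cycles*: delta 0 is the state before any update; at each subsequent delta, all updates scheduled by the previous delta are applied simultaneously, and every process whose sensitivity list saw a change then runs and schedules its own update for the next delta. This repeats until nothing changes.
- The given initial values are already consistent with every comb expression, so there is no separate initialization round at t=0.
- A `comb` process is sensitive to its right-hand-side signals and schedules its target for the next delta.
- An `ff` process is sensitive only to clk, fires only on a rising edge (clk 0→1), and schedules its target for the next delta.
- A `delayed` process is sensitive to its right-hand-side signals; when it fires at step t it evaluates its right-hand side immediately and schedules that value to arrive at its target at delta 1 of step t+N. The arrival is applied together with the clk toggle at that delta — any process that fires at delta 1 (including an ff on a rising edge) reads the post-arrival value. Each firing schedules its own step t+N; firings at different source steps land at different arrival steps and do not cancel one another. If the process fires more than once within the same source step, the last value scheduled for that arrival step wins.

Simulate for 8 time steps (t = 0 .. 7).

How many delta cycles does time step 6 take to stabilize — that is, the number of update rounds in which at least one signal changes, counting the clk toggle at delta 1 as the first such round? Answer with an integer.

2

t0.Δ0 clk=0 z=0 u=0 x=0 n0=1 v=1 q=0 y=0 r=0 p=0
t0.Δ1 clk=1 z=0 u=0 x=0 n0=1 v=1 q=0 y=0 r=0 p=0
t0.Δ2 clk=1 z=0 u=0 x=0 n0=0 v=1 q=0 y=0 r=0 p=0
t0.Δ3 clk=1 z=0 u=0 x=0 n0=0 v=1 q=0 y=0 r=0 p=1
t0.Δ4 clk=1 z=0 u=0 x=0 n0=0 v=1 q=1 y=0 r=0 p=1
t1.Δ0 clk=1 z=0 u=0 x=0 n0=0 v=1 q=1 y=0 r=0 p=1
t1.Δ1 clk=0 z=0 u=0 x=0 n0=0 v=1 q=1 y=0 r=0 p=1
t2.Δ0 clk=0 z=0 u=0 x=0 n0=0 v=1 q=1 y=0 r=0 p=1
t2.Δ1 clk=1 z=0 u=0 x=0 n0=0 v=0 q=1 y=0 r=0 p=1
t2.Δ2 clk=1 z=0 u=0 x=0 n0=0 v=0 q=1 y=1 r=0 p=0
t2.Δ3 clk=1 z=0 u=0 x=0 n0=0 v=0 q=0 y=1 r=0 p=0
t3.Δ0 clk=1 z=0 u=0 x=0 n0=0 v=0 q=0 y=1 r=0 p=0
t3.Δ1 clk=0 z=0 u=0 x=0 n0=0 v=0 q=0 y=1 r=0 p=0
t4.Δ0 clk=0 z=0 u=0 x=0 n0=0 v=0 q=0 y=1 r=0 p=0
t4.Δ1 clk=1 z=0 u=0 x=0 n0=0 v=0 q=0 y=1 r=0 p=0
t4.Δ2 clk=1 z=0 u=0 x=1 n0=0 v=0 q=0 y=0 r=0 p=0
t5.Δ0 clk=1 z=0 u=0 x=1 n0=0 v=0 q=0 y=0 r=0 p=0
t5.Δ1 clk=0 z=0 u=0 x=1 n0=0 v=0 q=0 y=0 r=0 p=0
t6.Δ0 clk=0 z=0 u=0 x=1 n0=0 v=0 q=0 y=0 r=0 p=0
t6.Δ1 clk=1 z=0 u=0 x=1 n0=0 v=0 q=0 y=0 r=0 p=0
t6.Δ2 clk=1 z=0 u=0 x=1 n0=0 v=0 q=0 y=1 r=0 p=0
t7.Δ0 clk=1 z=0 u=0 x=1 n0=0 v=0 q=0 y=1 r=0 p=0
t7.Δ1 clk=0 z=0 u=0 x=1 n0=0 v=0 q=0 y=1 r=0 p=0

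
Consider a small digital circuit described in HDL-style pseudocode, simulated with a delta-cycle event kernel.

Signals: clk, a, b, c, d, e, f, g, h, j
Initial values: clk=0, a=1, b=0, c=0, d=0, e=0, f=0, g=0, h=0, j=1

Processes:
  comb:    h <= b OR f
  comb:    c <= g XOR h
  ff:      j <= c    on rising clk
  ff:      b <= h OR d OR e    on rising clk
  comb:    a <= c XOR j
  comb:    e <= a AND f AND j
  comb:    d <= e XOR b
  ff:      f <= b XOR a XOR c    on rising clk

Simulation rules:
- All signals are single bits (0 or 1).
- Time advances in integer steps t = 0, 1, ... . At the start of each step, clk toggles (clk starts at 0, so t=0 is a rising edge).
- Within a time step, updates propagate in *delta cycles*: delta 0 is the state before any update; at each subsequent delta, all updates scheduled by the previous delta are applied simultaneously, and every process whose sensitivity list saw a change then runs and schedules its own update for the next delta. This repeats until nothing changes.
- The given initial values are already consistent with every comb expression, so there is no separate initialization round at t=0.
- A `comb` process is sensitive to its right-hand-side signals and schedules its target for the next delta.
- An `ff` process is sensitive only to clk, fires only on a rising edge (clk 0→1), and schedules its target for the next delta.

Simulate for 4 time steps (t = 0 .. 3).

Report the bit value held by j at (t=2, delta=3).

1

[bits: a,e,d,g,f,c,clk,b,h,j]
t=0: Δ0=1000000001 Δ1=1000001001 Δ2=1000101000 Δ3=0000101010 Δ4=0000111010 Δ5=1000111010 | 5Δ
t=1: Δ0=1000111010 Δ1=1000110010 | 1Δ
t=2: Δ0=1000110010 Δ1=1000111010 Δ2=1000011111 Δ3=0010011111 | 3Δ
t=3: Δ0=0010011111 Δ1=0010010111 | 1Δ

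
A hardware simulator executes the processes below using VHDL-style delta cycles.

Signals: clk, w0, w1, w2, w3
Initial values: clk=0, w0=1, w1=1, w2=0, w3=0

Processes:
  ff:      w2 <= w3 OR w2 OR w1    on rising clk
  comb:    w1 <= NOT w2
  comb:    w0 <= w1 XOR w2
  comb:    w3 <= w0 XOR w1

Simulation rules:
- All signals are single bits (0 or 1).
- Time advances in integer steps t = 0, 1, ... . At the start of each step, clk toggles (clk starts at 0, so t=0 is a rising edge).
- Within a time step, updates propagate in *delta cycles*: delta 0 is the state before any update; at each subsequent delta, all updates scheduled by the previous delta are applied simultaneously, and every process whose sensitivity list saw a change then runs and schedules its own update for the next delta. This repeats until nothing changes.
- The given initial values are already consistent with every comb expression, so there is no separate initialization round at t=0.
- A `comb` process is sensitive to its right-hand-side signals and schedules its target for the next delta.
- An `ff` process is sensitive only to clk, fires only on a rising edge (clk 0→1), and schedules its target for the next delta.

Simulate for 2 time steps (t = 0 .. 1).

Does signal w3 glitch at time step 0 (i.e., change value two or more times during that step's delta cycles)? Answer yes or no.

t0.Δ0 w0=1 w2=0 w1=1 w3=0 clk=0
t0.Δ1 w0=1 w2=0 w1=1 w3=0 clk=1
t0.Δ2 w0=1 w2=1 w1=1 w3=0 clk=1
t0.Δ3 w0=0 w2=1 w1=0 w3=0 clk=1
t0.Δ4 w0=1 w2=1 w1=0 w3=0 clk=1
t0.Δ5 w0=1 w2=1 w1=0 w3=1 clk=1
t1.Δ0 w0=1 w2=1 w1=0 w3=1 clk=1
t1.Δ1 w0=1 w2=1 w1=0 w3=1 clk=0

no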